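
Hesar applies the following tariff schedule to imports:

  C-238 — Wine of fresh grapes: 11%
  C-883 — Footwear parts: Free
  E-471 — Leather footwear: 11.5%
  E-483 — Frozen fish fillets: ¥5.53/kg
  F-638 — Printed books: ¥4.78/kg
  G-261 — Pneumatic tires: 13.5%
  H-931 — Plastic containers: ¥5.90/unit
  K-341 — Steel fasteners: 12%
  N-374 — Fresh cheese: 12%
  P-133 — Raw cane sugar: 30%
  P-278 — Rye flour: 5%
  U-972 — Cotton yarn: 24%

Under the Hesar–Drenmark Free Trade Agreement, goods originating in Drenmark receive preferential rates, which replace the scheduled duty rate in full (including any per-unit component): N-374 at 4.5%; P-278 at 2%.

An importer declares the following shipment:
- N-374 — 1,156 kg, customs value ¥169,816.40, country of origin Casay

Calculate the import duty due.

¥20,377.97

Line 1 (N-374, Casay, 1,156 kg, ¥169,816.40):
Base rate for N-374 is 12%.
N-374 has an FTA preferential rate, but origin Casay is not Drenmark; base rate stands.
Duty = ¥169,816.40 × 12% = ¥20,377.97.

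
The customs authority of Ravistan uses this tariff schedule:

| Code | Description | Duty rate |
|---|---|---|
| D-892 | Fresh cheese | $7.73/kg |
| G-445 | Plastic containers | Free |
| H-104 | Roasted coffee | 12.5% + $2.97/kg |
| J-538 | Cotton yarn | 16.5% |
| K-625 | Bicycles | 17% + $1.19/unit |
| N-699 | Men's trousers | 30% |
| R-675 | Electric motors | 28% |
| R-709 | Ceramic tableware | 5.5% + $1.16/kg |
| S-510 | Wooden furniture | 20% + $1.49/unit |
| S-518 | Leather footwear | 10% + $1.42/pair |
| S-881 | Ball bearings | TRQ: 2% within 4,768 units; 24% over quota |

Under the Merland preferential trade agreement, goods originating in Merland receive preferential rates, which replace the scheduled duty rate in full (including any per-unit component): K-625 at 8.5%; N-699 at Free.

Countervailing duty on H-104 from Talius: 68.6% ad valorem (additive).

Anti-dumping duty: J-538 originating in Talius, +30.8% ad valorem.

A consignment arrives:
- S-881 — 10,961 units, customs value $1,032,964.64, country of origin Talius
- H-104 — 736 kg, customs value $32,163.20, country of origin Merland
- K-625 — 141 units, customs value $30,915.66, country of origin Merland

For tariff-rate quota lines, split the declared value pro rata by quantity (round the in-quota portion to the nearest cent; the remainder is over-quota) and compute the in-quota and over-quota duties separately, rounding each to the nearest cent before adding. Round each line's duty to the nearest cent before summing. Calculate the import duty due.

$157,891.68

Line 1 (S-881, Talius, 10,961 units, $1,032,964.64):
Code S-881 is under a tariff-rate quota (threshold 4,768 units). In-quota: 4,768 units at 2%; over-quota: 6,193 units at 24%.
Pro-rata value split: in-quota = $1,032,964.64 × 4,768/10,961 = $449,336.32; over-quota = $1,032,964.64 − $449,336.32 = $583,628.32.
In-quota duty = $449,336.32 × 2% = $8,986.73. Over-quota duty = $583,628.32 × 24% = $140,070.80.
Line duty = $8,986.73 + $140,070.80 = $149,057.53.
Line 2 (H-104, Merland, 736 kg, $32,163.20):
Base rate for H-104 is 12.5% + $2.97/kg.
Origin Merland is the FTA partner but H-104 is not on the preference list; base rate stands.
The additional-duty order on H-104 targets Talius, not Merland; it does not apply.
Duty = $32,163.20 × 12.5% + 736 × $2.97 = $6,206.32.
Line 3 (K-625, Merland, 141 units, $30,915.66):
Base rate for K-625 is 17% + $1.19/unit.
Origin Merland qualifies under the Ravistan–Merland agreement and K-625 is covered: preferential rate 8.5% applies instead.
Duty = $30,915.66 × 8.5% = $2,627.83.
Total = $149,057.53 + $6,206.32 + $2,627.83 = $157,891.68.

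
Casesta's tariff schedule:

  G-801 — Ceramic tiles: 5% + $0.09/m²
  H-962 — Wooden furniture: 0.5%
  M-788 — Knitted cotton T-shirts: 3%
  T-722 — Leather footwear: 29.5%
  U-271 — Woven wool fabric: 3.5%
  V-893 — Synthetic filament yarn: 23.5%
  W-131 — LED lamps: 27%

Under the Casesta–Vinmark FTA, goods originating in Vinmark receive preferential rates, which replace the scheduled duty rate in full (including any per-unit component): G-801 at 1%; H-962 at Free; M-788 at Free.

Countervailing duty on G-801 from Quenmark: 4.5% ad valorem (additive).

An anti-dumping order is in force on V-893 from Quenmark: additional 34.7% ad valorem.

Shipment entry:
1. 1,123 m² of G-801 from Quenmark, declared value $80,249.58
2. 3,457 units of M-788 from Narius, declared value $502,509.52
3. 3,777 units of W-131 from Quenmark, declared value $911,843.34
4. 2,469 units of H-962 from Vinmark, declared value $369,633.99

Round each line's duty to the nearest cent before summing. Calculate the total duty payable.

Line 1 (G-801, Quenmark, 1,123 m², $80,249.58):
Base rate for G-801 is 5% + $0.09/m².
G-801 has an FTA preferential rate, but origin Quenmark is not Vinmark; base rate stands.
Additional duty on G-801 from Quenmark: +4.5%. Applied ad valorem rate: 5% + 4.5% = 9.5%.
Duty = $80,249.58 × 9.5% + 1,123 × $0.09 = $7,724.78.
Line 2 (M-788, Narius, 3,457 units, $502,509.52):
Base rate for M-788 is 3%.
M-788 has an FTA preferential rate, but origin Narius is not Vinmark; base rate stands.
Duty = $502,509.52 × 3% = $15,075.29.
Line 3 (W-131, Quenmark, 3,777 units, $911,843.34):
Base rate for W-131 is 27%.
Duty = $911,843.34 × 27% = $246,197.70.
Line 4 (H-962, Vinmark, 2,469 units, $369,633.99):
Base rate for H-962 is 0.5%.
Origin Vinmark qualifies under the Casesta–Vinmark agreement and H-962 is covered: preferential rate Free applies instead.
Duty = $369,633.99 × 0% = $0.00.
Total = $7,724.78 + $15,075.29 + $246,197.70 + $0.00 = $268,997.77.

$268,997.77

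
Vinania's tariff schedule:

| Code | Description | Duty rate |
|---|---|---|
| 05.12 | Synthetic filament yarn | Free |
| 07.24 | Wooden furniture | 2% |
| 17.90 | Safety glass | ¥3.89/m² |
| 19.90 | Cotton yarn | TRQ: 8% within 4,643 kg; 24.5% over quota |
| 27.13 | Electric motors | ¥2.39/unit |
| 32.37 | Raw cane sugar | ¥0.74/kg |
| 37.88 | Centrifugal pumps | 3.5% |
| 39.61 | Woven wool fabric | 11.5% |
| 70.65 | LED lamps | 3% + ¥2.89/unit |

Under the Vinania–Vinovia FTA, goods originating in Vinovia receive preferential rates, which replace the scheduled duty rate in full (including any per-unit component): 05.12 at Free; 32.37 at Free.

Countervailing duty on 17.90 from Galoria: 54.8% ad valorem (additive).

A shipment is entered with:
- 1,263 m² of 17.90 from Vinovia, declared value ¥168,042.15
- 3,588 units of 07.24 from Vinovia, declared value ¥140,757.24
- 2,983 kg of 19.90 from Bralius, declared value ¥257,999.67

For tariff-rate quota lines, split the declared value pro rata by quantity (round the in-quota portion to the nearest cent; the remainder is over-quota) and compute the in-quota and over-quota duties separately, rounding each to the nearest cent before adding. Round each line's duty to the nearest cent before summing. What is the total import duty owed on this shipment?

Line 1 (17.90, Vinovia, 1,263 m², ¥168,042.15):
Base rate for 17.90 is ¥3.89/m².
Origin Vinovia is the FTA partner but 17.90 is not on the preference list; base rate stands.
The additional-duty order on 17.90 targets Galoria, not Vinovia; it does not apply.
Duty = 1,263 × ¥3.89 = ¥4,913.07.
Line 2 (07.24, Vinovia, 3,588 units, ¥140,757.24):
Base rate for 07.24 is 2%.
Origin Vinovia is the FTA partner but 07.24 is not on the preference list; base rate stands.
Duty = ¥140,757.24 × 2% = ¥2,815.14.
Line 3 (19.90, Bralius, 2,983 kg, ¥257,999.67):
Code 19.90 is under a tariff-rate quota (threshold 4,643 kg). Quantity 2,983 kg is within the quota, so the in-quota rate 8% applies to the full value.
Duty = ¥257,999.67 × 8% = ¥20,639.97.
Total = ¥4,913.07 + ¥2,815.14 + ¥20,639.97 = ¥28,368.18.

¥28,368.18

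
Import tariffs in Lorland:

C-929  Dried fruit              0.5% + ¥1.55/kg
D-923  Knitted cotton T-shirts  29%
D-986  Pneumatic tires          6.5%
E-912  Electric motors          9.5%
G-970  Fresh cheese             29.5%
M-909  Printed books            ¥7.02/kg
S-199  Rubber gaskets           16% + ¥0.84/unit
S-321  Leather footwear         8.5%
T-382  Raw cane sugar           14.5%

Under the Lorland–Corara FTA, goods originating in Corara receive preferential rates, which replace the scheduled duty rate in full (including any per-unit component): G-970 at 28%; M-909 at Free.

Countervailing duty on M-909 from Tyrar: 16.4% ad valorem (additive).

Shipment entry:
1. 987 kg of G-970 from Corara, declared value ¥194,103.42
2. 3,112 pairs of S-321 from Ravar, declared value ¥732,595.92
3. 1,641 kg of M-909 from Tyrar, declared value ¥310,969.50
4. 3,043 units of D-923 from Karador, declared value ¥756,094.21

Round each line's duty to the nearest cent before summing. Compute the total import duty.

Line 1 (G-970, Corara, 987 kg, ¥194,103.42):
Base rate for G-970 is 29.5%.
Origin Corara qualifies under the Lorland–Corara agreement and G-970 is covered: preferential rate 28% applies instead.
Duty = ¥194,103.42 × 28% = ¥54,348.96.
Line 2 (S-321, Ravar, 3,112 pairs, ¥732,595.92):
Base rate for S-321 is 8.5%.
Duty = ¥732,595.92 × 8.5% = ¥62,270.65.
Line 3 (M-909, Tyrar, 1,641 kg, ¥310,969.50):
Base rate for M-909 is ¥7.02/kg.
M-909 has an FTA preferential rate, but origin Tyrar is not Corara; base rate stands.
Additional duty on M-909 from Tyrar: +16.4% ad valorem. Applied ad valorem rate = 16.4%.
Duty = ¥310,969.50 × 16.4% + 1,641 × ¥7.02 = ¥62,518.82.
Line 4 (D-923, Karador, 3,043 units, ¥756,094.21):
Base rate for D-923 is 29%.
Duty = ¥756,094.21 × 29% = ¥219,267.32.
Total = ¥54,348.96 + ¥62,270.65 + ¥62,518.82 + ¥219,267.32 = ¥398,405.75.

¥398,405.75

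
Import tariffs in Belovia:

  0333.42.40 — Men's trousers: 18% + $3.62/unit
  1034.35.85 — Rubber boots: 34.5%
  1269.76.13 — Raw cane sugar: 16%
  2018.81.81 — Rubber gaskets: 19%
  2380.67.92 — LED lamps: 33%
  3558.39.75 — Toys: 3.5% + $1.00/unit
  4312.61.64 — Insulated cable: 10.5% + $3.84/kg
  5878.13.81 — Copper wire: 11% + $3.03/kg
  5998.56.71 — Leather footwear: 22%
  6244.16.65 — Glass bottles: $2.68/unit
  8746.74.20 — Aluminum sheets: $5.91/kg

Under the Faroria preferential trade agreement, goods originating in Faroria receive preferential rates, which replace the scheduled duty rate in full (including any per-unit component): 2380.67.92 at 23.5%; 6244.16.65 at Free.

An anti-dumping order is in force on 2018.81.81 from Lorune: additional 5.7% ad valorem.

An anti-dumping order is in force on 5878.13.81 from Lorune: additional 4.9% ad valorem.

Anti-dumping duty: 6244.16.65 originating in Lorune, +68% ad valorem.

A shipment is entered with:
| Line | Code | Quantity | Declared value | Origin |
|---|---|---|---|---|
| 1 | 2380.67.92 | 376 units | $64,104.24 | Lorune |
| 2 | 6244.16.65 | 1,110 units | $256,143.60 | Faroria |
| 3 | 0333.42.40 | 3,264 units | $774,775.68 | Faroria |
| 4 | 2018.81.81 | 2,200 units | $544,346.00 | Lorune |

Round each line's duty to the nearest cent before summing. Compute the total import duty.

Line 1 (2380.67.92, Lorune, 376 units, $64,104.24):
Base rate for 2380.67.92 is 33%.
2380.67.92 has an FTA preferential rate, but origin Lorune is not Faroria; base rate stands.
Duty = $64,104.24 × 33% = $21,154.40.
Line 2 (6244.16.65, Faroria, 1,110 units, $256,143.60):
Base rate for 6244.16.65 is $2.68/unit.
Origin Faroria qualifies under the Belovia–Faroria agreement and 6244.16.65 is covered: preferential rate Free applies instead.
The additional-duty order on 6244.16.65 targets Lorune, not Faroria; it does not apply.
Duty = $256,143.60 × 0% = $0.00.
Line 3 (0333.42.40, Faroria, 3,264 units, $774,775.68):
Base rate for 0333.42.40 is 18% + $3.62/unit.
Origin Faroria is the FTA partner but 0333.42.40 is not on the preference list; base rate stands.
Duty = $774,775.68 × 18% + 3,264 × $3.62 = $151,275.30.
Line 4 (2018.81.81, Lorune, 2,200 units, $544,346.00):
Base rate for 2018.81.81 is 19%.
Additional duty on 2018.81.81 from Lorune: +5.7%. Applied ad valorem rate: 19% + 5.7% = 24.7%.
Duty = $544,346.00 × 24.7% = $134,453.46.
Total = $21,154.40 + $0.00 + $151,275.30 + $134,453.46 = $306,883.16.

$306,883.16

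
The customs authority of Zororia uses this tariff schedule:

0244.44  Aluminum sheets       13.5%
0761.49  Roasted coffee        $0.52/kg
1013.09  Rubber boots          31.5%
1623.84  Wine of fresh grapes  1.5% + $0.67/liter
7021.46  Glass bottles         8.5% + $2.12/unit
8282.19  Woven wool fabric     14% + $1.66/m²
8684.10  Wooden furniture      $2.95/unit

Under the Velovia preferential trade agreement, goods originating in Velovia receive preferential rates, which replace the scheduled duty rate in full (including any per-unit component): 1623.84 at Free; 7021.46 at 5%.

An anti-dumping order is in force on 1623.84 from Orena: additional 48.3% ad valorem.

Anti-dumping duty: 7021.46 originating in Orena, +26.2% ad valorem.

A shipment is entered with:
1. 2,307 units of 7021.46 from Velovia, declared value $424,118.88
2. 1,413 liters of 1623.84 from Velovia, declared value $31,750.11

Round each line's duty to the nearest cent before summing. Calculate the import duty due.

$21,205.94

Line 1 (7021.46, Velovia, 2,307 units, $424,118.88):
Base rate for 7021.46 is 8.5% + $2.12/unit.
Origin Velovia qualifies under the Zororia–Velovia agreement and 7021.46 is covered: preferential rate 5% applies instead.
The additional-duty order on 7021.46 targets Orena, not Velovia; it does not apply.
Duty = $424,118.88 × 5% = $21,205.94.
Line 2 (1623.84, Velovia, 1,413 liters, $31,750.11):
Base rate for 1623.84 is 1.5% + $0.67/liter.
Origin Velovia qualifies under the Zororia–Velovia agreement and 1623.84 is covered: preferential rate Free applies instead.
The additional-duty order on 1623.84 targets Orena, not Velovia; it does not apply.
Duty = $31,750.11 × 0% = $0.00.
Total = $21,205.94 + $0.00 = $21,205.94.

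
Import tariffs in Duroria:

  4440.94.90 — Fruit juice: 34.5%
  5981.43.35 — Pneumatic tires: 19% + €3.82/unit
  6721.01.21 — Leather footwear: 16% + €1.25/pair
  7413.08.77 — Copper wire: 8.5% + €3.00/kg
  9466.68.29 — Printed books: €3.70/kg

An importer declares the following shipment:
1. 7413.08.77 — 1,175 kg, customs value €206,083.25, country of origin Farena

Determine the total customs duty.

Line 1 (7413.08.77, Farena, 1,175 kg, €206,083.25):
Base rate for 7413.08.77 is 8.5% + €3.00/kg.
Duty = €206,083.25 × 8.5% + 1,175 × €3.00 = €21,042.08.

€21,042.08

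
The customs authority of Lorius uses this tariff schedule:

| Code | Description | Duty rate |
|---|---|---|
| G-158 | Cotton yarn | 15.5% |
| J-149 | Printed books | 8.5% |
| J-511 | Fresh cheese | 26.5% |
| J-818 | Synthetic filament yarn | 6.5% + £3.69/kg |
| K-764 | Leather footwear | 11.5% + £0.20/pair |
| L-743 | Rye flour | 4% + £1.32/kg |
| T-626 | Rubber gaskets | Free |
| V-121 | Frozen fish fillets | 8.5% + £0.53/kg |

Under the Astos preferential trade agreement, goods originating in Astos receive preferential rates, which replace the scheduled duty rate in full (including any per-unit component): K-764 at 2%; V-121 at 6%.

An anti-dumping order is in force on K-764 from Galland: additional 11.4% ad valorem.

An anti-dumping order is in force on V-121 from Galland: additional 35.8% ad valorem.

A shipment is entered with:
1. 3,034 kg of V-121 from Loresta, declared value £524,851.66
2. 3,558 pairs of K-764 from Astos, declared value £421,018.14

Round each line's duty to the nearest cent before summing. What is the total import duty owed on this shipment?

Line 1 (V-121, Loresta, 3,034 kg, £524,851.66):
Base rate for V-121 is 8.5% + £0.53/kg.
V-121 has an FTA preferential rate, but origin Loresta is not Astos; base rate stands.
The additional-duty order on V-121 targets Galland, not Loresta; it does not apply.
Duty = £524,851.66 × 8.5% + 3,034 × £0.53 = £46,220.41.
Line 2 (K-764, Astos, 3,558 pairs, £421,018.14):
Base rate for K-764 is 11.5% + £0.20/pair.
Origin Astos qualifies under the Lorius–Astos agreement and K-764 is covered: preferential rate 2% applies instead.
The additional-duty order on K-764 targets Galland, not Astos; it does not apply.
Duty = £421,018.14 × 2% = £8,420.36.
Total = £46,220.41 + £8,420.36 = £54,640.77.

£54,640.77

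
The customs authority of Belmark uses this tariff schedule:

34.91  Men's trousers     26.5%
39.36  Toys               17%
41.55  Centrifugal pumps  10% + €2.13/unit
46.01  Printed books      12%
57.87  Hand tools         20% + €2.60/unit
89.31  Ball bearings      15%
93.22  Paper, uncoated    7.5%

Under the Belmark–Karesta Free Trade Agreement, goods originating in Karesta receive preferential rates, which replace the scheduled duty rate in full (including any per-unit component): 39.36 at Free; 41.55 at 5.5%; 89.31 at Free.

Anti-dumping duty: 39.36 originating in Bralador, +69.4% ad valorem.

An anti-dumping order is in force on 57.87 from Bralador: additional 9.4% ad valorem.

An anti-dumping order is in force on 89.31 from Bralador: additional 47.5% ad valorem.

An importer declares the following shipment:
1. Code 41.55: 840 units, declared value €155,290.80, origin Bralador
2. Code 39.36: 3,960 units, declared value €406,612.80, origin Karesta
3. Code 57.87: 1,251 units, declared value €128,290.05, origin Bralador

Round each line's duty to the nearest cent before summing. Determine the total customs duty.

€58,288.15

Line 1 (41.55, Bralador, 840 units, €155,290.80):
Base rate for 41.55 is 10% + €2.13/unit.
41.55 has an FTA preferential rate, but origin Bralador is not Karesta; base rate stands.
Duty = €155,290.80 × 10% + 840 × €2.13 = €17,318.28.
Line 2 (39.36, Karesta, 3,960 units, €406,612.80):
Base rate for 39.36 is 17%.
Origin Karesta qualifies under the Belmark–Karesta agreement and 39.36 is covered: preferential rate Free applies instead.
The additional-duty order on 39.36 targets Bralador, not Karesta; it does not apply.
Duty = €406,612.80 × 0% = €0.00.
Line 3 (57.87, Bralador, 1,251 units, €128,290.05):
Base rate for 57.87 is 20% + €2.60/unit.
Additional duty on 57.87 from Bralador: +9.4%. Applied ad valorem rate: 20% + 9.4% = 29.4%.
Duty = €128,290.05 × 29.4% + 1,251 × €2.60 = €40,969.87.
Total = €17,318.28 + €0.00 + €40,969.87 = €58,288.15.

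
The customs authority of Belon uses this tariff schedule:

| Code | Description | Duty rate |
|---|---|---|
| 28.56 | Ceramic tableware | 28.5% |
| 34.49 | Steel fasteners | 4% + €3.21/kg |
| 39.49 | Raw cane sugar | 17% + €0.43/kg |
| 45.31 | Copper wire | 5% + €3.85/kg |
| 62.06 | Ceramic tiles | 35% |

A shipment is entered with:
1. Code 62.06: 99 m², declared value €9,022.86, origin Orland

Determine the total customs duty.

€3,158.00

Line 1 (62.06, Orland, 99 m², €9,022.86):
Base rate for 62.06 is 35%.
Duty = €9,022.86 × 35% = €3,158.00.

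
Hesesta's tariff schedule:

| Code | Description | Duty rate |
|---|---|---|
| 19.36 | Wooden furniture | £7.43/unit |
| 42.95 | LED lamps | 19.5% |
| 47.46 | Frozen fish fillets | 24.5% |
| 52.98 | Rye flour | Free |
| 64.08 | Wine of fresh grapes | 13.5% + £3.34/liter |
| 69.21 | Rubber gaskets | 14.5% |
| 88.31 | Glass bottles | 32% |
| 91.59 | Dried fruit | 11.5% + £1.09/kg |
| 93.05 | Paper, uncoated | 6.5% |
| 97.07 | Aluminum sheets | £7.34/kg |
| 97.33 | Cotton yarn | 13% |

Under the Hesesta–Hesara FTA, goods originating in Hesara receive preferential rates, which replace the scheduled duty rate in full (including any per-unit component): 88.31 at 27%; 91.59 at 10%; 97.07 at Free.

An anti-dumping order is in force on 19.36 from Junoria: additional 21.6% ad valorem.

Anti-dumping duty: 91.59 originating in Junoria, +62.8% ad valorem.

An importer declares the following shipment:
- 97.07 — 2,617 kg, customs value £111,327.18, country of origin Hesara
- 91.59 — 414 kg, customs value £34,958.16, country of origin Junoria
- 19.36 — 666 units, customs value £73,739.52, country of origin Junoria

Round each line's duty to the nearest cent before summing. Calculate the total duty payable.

Line 1 (97.07, Hesara, 2,617 kg, £111,327.18):
Base rate for 97.07 is £7.34/kg.
Origin Hesara qualifies under the Hesesta–Hesara agreement and 97.07 is covered: preferential rate Free applies instead.
Duty = £111,327.18 × 0% = £0.00.
Line 2 (91.59, Junoria, 414 kg, £34,958.16):
Base rate for 91.59 is 11.5% + £1.09/kg.
91.59 has an FTA preferential rate, but origin Junoria is not Hesara; base rate stands.
Additional duty on 91.59 from Junoria: +62.8%. Applied ad valorem rate: 11.5% + 62.8% = 74.3%.
Duty = £34,958.16 × 74.3% + 414 × £1.09 = £26,425.17.
Line 3 (19.36, Junoria, 666 units, £73,739.52):
Base rate for 19.36 is £7.43/unit.
Additional duty on 19.36 from Junoria: +21.6% ad valorem. Applied ad valorem rate = 21.6%.
Duty = £73,739.52 × 21.6% + 666 × £7.43 = £20,876.12.
Total = £0.00 + £26,425.17 + £20,876.12 = £47,301.29.

£47,301.29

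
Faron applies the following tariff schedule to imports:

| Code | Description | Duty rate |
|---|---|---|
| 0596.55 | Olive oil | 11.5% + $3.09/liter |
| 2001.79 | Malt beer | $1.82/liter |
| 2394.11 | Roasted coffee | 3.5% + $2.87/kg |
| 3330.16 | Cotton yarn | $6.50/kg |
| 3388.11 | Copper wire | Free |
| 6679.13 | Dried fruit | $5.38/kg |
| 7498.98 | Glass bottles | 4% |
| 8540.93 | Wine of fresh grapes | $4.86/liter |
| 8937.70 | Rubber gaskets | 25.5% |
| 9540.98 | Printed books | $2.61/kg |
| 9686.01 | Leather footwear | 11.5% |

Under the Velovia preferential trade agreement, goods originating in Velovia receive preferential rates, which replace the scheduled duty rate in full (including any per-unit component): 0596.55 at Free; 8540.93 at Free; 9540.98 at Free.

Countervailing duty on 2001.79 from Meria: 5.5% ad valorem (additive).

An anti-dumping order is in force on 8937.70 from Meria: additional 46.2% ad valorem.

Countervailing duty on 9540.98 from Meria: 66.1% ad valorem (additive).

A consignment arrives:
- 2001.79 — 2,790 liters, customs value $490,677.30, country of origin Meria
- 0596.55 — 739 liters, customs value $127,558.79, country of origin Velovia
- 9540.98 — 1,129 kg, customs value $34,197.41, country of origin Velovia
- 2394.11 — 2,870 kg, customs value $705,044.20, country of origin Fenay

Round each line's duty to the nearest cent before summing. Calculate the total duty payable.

$64,978.50

Line 1 (2001.79, Meria, 2,790 liters, $490,677.30):
Base rate for 2001.79 is $1.82/liter.
Additional duty on 2001.79 from Meria: +5.5% ad valorem. Applied ad valorem rate = 5.5%.
Duty = $490,677.30 × 5.5% + 2,790 × $1.82 = $32,065.05.
Line 2 (0596.55, Velovia, 739 liters, $127,558.79):
Base rate for 0596.55 is 11.5% + $3.09/liter.
Origin Velovia qualifies under the Faron–Velovia agreement and 0596.55 is covered: preferential rate Free applies instead.
Duty = $127,558.79 × 0% = $0.00.
Line 3 (9540.98, Velovia, 1,129 kg, $34,197.41):
Base rate for 9540.98 is $2.61/kg.
Origin Velovia qualifies under the Faron–Velovia agreement and 9540.98 is covered: preferential rate Free applies instead.
The additional-duty order on 9540.98 targets Meria, not Velovia; it does not apply.
Duty = $34,197.41 × 0% = $0.00.
Line 4 (2394.11, Fenay, 2,870 kg, $705,044.20):
Base rate for 2394.11 is 3.5% + $2.87/kg.
Duty = $705,044.20 × 3.5% + 2,870 × $2.87 = $32,913.45.
Total = $32,065.05 + $0.00 + $0.00 + $32,913.45 = $64,978.50.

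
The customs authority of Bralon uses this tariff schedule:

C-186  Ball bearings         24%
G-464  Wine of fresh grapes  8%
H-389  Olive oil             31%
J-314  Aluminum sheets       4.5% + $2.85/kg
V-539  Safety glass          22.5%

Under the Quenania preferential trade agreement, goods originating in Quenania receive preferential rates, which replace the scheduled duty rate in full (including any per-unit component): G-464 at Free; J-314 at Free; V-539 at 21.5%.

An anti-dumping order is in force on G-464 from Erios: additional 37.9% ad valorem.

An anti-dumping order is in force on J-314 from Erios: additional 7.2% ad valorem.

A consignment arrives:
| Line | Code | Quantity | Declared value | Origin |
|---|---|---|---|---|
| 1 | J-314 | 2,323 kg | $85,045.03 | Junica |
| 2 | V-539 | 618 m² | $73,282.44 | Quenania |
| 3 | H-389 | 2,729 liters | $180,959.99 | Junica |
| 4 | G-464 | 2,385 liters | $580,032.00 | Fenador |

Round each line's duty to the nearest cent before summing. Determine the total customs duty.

$128,703.46

Line 1 (J-314, Junica, 2,323 kg, $85,045.03):
Base rate for J-314 is 4.5% + $2.85/kg.
J-314 has an FTA preferential rate, but origin Junica is not Quenania; base rate stands.
The additional-duty order on J-314 targets Erios, not Junica; it does not apply.
Duty = $85,045.03 × 4.5% + 2,323 × $2.85 = $10,447.58.
Line 2 (V-539, Quenania, 618 m², $73,282.44):
Base rate for V-539 is 22.5%.
Origin Quenania qualifies under the Bralon–Quenania agreement and V-539 is covered: preferential rate 21.5% applies instead.
Duty = $73,282.44 × 21.5% = $15,755.72.
Line 3 (H-389, Junica, 2,729 liters, $180,959.99):
Base rate for H-389 is 31%.
Duty = $180,959.99 × 31% = $56,097.60.
Line 4 (G-464, Fenador, 2,385 liters, $580,032.00):
Base rate for G-464 is 8%.
G-464 has an FTA preferential rate, but origin Fenador is not Quenania; base rate stands.
The additional-duty order on G-464 targets Erios, not Fenador; it does not apply.
Duty = $580,032.00 × 8% = $46,402.56.
Total = $10,447.58 + $15,755.72 + $56,097.60 + $46,402.56 = $128,703.46.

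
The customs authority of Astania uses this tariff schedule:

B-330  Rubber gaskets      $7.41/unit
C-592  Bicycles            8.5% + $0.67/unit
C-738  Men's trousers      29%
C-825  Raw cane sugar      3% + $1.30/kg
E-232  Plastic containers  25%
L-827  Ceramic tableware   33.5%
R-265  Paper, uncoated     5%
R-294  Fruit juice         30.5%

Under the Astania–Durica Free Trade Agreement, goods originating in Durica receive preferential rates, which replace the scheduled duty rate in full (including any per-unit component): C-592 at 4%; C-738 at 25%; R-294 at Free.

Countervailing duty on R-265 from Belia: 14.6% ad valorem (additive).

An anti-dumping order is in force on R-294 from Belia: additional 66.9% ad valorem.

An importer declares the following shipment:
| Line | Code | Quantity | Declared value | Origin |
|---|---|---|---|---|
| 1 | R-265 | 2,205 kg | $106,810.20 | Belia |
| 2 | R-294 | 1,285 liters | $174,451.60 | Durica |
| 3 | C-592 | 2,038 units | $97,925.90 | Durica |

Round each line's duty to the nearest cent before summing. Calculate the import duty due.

Line 1 (R-265, Belia, 2,205 kg, $106,810.20):
Base rate for R-265 is 5%.
Additional duty on R-265 from Belia: +14.6%. Applied ad valorem rate: 5% + 14.6% = 19.6%.
Duty = $106,810.20 × 19.6% = $20,934.80.
Line 2 (R-294, Durica, 1,285 liters, $174,451.60):
Base rate for R-294 is 30.5%.
Origin Durica qualifies under the Astania–Durica agreement and R-294 is covered: preferential rate Free applies instead.
The additional-duty order on R-294 targets Belia, not Durica; it does not apply.
Duty = $174,451.60 × 0% = $0.00.
Line 3 (C-592, Durica, 2,038 units, $97,925.90):
Base rate for C-592 is 8.5% + $0.67/unit.
Origin Durica qualifies under the Astania–Durica agreement and C-592 is covered: preferential rate 4% applies instead.
Duty = $97,925.90 × 4% = $3,917.04.
Total = $20,934.80 + $0.00 + $3,917.04 = $24,851.84.

$24,851.84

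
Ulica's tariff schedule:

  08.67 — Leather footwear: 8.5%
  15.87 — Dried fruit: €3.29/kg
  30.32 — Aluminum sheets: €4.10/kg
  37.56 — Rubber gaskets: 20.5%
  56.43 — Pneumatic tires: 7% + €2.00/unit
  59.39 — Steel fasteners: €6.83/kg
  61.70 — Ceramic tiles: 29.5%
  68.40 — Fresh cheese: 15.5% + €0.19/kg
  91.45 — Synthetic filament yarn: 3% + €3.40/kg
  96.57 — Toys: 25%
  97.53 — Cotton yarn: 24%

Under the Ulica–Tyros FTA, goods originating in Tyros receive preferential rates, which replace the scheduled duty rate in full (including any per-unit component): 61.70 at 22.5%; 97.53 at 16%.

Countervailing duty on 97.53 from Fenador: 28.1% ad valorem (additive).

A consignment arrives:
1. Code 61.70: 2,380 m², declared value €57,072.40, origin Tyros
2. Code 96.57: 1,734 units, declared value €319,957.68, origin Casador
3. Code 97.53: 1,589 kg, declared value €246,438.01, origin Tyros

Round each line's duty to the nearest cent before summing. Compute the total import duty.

€132,260.79

Line 1 (61.70, Tyros, 2,380 m², €57,072.40):
Base rate for 61.70 is 29.5%.
Origin Tyros qualifies under the Ulica–Tyros agreement and 61.70 is covered: preferential rate 22.5% applies instead.
Duty = €57,072.40 × 22.5% = €12,841.29.
Line 2 (96.57, Casador, 1,734 units, €319,957.68):
Base rate for 96.57 is 25%.
Duty = €319,957.68 × 25% = €79,989.42.
Line 3 (97.53, Tyros, 1,589 kg, €246,438.01):
Base rate for 97.53 is 24%.
Origin Tyros qualifies under the Ulica–Tyros agreement and 97.53 is covered: preferential rate 16% applies instead.
The additional-duty order on 97.53 targets Fenador, not Tyros; it does not apply.
Duty = €246,438.01 × 16% = €39,430.08.
Total = €12,841.29 + €79,989.42 + €39,430.08 = €132,260.79.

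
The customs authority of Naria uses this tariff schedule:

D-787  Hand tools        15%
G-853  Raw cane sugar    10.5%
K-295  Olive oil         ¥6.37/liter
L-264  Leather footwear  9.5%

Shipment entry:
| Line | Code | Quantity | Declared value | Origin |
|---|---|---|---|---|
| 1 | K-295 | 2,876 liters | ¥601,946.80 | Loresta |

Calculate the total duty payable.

¥18,320.12

Line 1 (K-295, Loresta, 2,876 liters, ¥601,946.80):
Base rate for K-295 is ¥6.37/liter.
Duty = 2,876 × ¥6.37 = ¥18,320.12.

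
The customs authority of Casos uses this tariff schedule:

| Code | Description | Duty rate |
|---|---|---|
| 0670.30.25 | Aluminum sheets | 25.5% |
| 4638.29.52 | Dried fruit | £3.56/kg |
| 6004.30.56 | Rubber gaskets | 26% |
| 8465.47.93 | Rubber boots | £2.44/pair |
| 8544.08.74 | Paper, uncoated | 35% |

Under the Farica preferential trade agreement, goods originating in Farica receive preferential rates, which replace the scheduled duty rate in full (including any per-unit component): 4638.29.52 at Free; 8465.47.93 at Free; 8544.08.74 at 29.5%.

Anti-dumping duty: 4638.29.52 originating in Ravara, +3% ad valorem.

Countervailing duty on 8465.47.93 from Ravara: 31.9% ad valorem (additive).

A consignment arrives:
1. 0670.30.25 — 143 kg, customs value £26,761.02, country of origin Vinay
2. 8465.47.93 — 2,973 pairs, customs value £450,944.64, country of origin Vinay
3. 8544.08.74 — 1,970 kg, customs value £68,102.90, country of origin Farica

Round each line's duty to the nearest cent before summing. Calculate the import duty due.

Line 1 (0670.30.25, Vinay, 143 kg, £26,761.02):
Base rate for 0670.30.25 is 25.5%.
Duty = £26,761.02 × 25.5% = £6,824.06.
Line 2 (8465.47.93, Vinay, 2,973 pairs, £450,944.64):
Base rate for 8465.47.93 is £2.44/pair.
8465.47.93 has an FTA preferential rate, but origin Vinay is not Farica; base rate stands.
The additional-duty order on 8465.47.93 targets Ravara, not Vinay; it does not apply.
Duty = 2,973 × £2.44 = £7,254.12.
Line 3 (8544.08.74, Farica, 1,970 kg, £68,102.90):
Base rate for 8544.08.74 is 35%.
Origin Farica qualifies under the Casos–Farica agreement and 8544.08.74 is covered: preferential rate 29.5% applies instead.
Duty = £68,102.90 × 29.5% = £20,090.36.
Total = £6,824.06 + £7,254.12 + £20,090.36 = £34,168.54.

£34,168.54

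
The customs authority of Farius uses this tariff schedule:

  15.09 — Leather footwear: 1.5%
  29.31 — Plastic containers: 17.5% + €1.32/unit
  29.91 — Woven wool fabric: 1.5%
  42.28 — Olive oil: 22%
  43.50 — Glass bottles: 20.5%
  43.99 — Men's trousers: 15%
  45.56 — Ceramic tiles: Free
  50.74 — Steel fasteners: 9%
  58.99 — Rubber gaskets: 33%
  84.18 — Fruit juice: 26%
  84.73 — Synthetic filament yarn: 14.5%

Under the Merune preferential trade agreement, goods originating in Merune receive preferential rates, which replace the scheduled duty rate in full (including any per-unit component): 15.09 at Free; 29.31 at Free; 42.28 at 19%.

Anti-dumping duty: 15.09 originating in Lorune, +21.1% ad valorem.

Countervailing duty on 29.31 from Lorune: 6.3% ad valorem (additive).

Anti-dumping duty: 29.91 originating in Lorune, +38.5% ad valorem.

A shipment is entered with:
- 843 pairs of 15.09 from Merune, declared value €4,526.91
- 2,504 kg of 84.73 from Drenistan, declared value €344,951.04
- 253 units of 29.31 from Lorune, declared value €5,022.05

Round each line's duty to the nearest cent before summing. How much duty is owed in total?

Line 1 (15.09, Merune, 843 pairs, €4,526.91):
Base rate for 15.09 is 1.5%.
Origin Merune qualifies under the Farius–Merune agreement and 15.09 is covered: preferential rate Free applies instead.
The additional-duty order on 15.09 targets Lorune, not Merune; it does not apply.
Duty = €4,526.91 × 0% = €0.00.
Line 2 (84.73, Drenistan, 2,504 kg, €344,951.04):
Base rate for 84.73 is 14.5%.
Duty = €344,951.04 × 14.5% = €50,017.90.
Line 3 (29.31, Lorune, 253 units, €5,022.05):
Base rate for 29.31 is 17.5% + €1.32/unit.
29.31 has an FTA preferential rate, but origin Lorune is not Merune; base rate stands.
Additional duty on 29.31 from Lorune: +6.3%. Applied ad valorem rate: 17.5% + 6.3% = 23.8%.
Duty = €5,022.05 × 23.8% + 253 × €1.32 = €1,529.21.
Total = €0.00 + €50,017.90 + €1,529.21 = €51,547.11.

€51,547.11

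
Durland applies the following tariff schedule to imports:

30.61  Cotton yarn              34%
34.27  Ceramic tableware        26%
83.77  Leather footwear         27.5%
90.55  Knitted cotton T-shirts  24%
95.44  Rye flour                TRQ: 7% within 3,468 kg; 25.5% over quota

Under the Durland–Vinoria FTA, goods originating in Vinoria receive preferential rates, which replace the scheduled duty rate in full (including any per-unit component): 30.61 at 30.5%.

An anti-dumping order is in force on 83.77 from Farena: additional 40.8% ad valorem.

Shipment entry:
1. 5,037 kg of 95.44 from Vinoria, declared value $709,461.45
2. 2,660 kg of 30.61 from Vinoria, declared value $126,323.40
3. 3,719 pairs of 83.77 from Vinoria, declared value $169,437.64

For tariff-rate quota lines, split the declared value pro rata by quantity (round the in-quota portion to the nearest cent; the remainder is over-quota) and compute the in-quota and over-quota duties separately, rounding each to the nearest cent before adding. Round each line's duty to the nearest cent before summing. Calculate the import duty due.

Line 1 (95.44, Vinoria, 5,037 kg, $709,461.45):
Code 95.44 is under a tariff-rate quota (threshold 3,468 kg). In-quota: 3,468 kg at 7%; over-quota: 1,569 kg at 25.5%.
Pro-rata value split: in-quota = $709,461.45 × 3,468/5,037 = $488,467.80; over-quota = $709,461.45 − $488,467.80 = $220,993.65.
In-quota duty = $488,467.80 × 7% = $34,192.75. Over-quota duty = $220,993.65 × 25.5% = $56,353.38.
Line duty = $34,192.75 + $56,353.38 = $90,546.13.
Line 2 (30.61, Vinoria, 2,660 kg, $126,323.40):
Base rate for 30.61 is 34%.
Origin Vinoria qualifies under the Durland–Vinoria agreement and 30.61 is covered: preferential rate 30.5% applies instead.
Duty = $126,323.40 × 30.5% = $38,528.64.
Line 3 (83.77, Vinoria, 3,719 pairs, $169,437.64):
Base rate for 83.77 is 27.5%.
Origin Vinoria is the FTA partner but 83.77 is not on the preference list; base rate stands.
The additional-duty order on 83.77 targets Farena, not Vinoria; it does not apply.
Duty = $169,437.64 × 27.5% = $46,595.35.
Total = $90,546.13 + $38,528.64 + $46,595.35 = $175,670.12.

$175,670.12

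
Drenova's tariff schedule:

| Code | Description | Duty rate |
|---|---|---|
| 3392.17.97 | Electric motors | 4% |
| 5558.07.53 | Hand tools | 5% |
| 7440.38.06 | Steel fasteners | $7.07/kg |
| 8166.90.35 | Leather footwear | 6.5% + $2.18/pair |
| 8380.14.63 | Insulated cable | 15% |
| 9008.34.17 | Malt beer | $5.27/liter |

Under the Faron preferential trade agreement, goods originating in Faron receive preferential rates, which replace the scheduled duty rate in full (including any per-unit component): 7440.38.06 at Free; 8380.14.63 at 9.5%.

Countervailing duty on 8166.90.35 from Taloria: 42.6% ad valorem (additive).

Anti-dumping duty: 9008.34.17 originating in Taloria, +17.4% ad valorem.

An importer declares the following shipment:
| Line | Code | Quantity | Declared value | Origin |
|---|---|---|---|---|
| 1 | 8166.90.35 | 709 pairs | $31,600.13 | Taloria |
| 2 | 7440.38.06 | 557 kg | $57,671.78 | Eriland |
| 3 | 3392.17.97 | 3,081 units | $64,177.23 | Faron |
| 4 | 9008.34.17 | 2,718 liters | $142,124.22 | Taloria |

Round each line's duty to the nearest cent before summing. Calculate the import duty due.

$62,619.83

Line 1 (8166.90.35, Taloria, 709 pairs, $31,600.13):
Base rate for 8166.90.35 is 6.5% + $2.18/pair.
Additional duty on 8166.90.35 from Taloria: +42.6%. Applied ad valorem rate: 6.5% + 42.6% = 49.1%.
Duty = $31,600.13 × 49.1% + 709 × $2.18 = $17,061.28.
Line 2 (7440.38.06, Eriland, 557 kg, $57,671.78):
Base rate for 7440.38.06 is $7.07/kg.
7440.38.06 has an FTA preferential rate, but origin Eriland is not Faron; base rate stands.
Duty = 557 × $7.07 = $3,937.99.
Line 3 (3392.17.97, Faron, 3,081 units, $64,177.23):
Base rate for 3392.17.97 is 4%.
Origin Faron is the FTA partner but 3392.17.97 is not on the preference list; base rate stands.
Duty = $64,177.23 × 4% = $2,567.09.
Line 4 (9008.34.17, Taloria, 2,718 liters, $142,124.22):
Base rate for 9008.34.17 is $5.27/liter.
Additional duty on 9008.34.17 from Taloria: +17.4% ad valorem. Applied ad valorem rate = 17.4%.
Duty = $142,124.22 × 17.4% + 2,718 × $5.27 = $39,053.47.
Total = $17,061.28 + $3,937.99 + $2,567.09 + $39,053.47 = $62,619.83.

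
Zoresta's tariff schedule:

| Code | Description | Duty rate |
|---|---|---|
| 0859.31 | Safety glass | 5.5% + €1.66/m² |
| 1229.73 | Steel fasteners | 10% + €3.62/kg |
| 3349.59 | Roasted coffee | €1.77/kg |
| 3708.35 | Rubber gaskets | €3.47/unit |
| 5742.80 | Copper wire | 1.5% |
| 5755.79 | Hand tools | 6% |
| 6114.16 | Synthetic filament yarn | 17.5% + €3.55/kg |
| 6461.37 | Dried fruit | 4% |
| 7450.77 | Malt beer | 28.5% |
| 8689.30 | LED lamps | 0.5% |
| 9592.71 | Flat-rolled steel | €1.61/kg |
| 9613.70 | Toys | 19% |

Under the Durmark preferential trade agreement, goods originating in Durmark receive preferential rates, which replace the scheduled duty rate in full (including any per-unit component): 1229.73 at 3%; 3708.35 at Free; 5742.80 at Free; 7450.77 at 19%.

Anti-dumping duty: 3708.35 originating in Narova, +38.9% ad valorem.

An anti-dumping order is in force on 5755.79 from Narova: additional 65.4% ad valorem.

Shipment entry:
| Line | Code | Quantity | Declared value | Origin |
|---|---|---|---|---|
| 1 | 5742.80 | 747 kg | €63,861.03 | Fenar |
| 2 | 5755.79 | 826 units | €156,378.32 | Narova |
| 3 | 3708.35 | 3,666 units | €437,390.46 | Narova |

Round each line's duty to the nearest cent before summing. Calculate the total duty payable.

€295,477.95

Line 1 (5742.80, Fenar, 747 kg, €63,861.03):
Base rate for 5742.80 is 1.5%.
5742.80 has an FTA preferential rate, but origin Fenar is not Durmark; base rate stands.
Duty = €63,861.03 × 1.5% = €957.92.
Line 2 (5755.79, Narova, 826 units, €156,378.32):
Base rate for 5755.79 is 6%.
Additional duty on 5755.79 from Narova: +65.4%. Applied ad valorem rate: 6% + 65.4% = 71.4%.
Duty = €156,378.32 × 71.4% = €111,654.12.
Line 3 (3708.35, Narova, 3,666 units, €437,390.46):
Base rate for 3708.35 is €3.47/unit.
3708.35 has an FTA preferential rate, but origin Narova is not Durmark; base rate stands.
Additional duty on 3708.35 from Narova: +38.9% ad valorem. Applied ad valorem rate = 38.9%.
Duty = €437,390.46 × 38.9% + 3,666 × €3.47 = €182,865.91.
Total = €957.92 + €111,654.12 + €182,865.91 = €295,477.95.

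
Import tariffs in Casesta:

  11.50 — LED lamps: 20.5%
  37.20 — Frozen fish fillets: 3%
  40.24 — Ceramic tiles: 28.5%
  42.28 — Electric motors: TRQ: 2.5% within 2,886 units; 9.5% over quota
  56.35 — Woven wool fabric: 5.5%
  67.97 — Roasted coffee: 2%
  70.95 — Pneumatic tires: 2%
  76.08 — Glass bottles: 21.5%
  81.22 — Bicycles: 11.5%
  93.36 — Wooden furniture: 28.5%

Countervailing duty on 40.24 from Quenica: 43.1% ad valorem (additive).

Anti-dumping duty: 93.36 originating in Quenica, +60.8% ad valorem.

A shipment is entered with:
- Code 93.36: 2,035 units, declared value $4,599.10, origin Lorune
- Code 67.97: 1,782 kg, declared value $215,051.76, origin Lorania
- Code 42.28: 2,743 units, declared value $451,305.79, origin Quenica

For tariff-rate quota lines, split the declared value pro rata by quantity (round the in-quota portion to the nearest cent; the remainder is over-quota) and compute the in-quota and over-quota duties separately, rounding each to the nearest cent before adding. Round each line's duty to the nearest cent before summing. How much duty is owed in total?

$16,894.42

Line 1 (93.36, Lorune, 2,035 units, $4,599.10):
Base rate for 93.36 is 28.5%.
The additional-duty order on 93.36 targets Quenica, not Lorune; it does not apply.
Duty = $4,599.10 × 28.5% = $1,310.74.
Line 2 (67.97, Lorania, 1,782 kg, $215,051.76):
Base rate for 67.97 is 2%.
Duty = $215,051.76 × 2% = $4,301.04.
Line 3 (42.28, Quenica, 2,743 units, $451,305.79):
Code 42.28 is under a tariff-rate quota (threshold 2,886 units). Quantity 2,743 units is within the quota, so the in-quota rate 2.5% applies to the full value.
Duty = $451,305.79 × 2.5% = $11,282.64.
Total = $1,310.74 + $4,301.04 + $11,282.64 = $16,894.42.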